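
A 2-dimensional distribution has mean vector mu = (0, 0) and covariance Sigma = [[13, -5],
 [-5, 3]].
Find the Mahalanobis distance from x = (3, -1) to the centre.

Step 1 — centre the observation: (x - mu) = (3, -1).

Step 2 — invert Sigma. det(Sigma) = 13·3 - (-5)² = 14.
  Sigma^{-1} = (1/det) · [[d, -b], [-b, a]] = [[0.2143, 0.3571],
 [0.3571, 0.9286]].

Step 3 — form the quadratic (x - mu)^T · Sigma^{-1} · (x - mu):
  Sigma^{-1} · (x - mu) = (0.2857, 0.1429).
  (x - mu)^T · [Sigma^{-1} · (x - mu)] = (3)·(0.2857) + (-1)·(0.1429) = 0.7143.

Step 4 — take square root: d = √(0.7143) ≈ 0.8452.

d(x, mu) = √(0.7143) ≈ 0.8452


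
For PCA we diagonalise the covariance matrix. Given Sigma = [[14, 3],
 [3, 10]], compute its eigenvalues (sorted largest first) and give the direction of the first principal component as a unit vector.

Step 1 — characteristic polynomial of 2×2 Sigma:
  det(Sigma - λI) = λ² - trace · λ + det = 0.
  trace = 14 + 10 = 24, det = 14·10 - (3)² = 131.
Step 2 — discriminant:
  Δ = trace² - 4·det = 576 - 524 = 52.
Step 3 — eigenvalues:
  λ = (trace ± √Δ)/2 = (24 ± 7.2111)/2,
  λ_1 = 15.6056,  λ_2 = 8.3944.

Step 4 — unit eigenvector for λ_1: solve (Sigma - λ_1 I)v = 0. First row:
  (14 - 15.6056)·v_x + (3)·v_y = 0, i.e. (-1.6056)·v_x + (3)·v_y = 0,
  so v ∝ (b, λ_1 - a) = (3, 1.6056) = u.
  ||u|| = √((3)² + (1.6056)²) = √(11.5778) ≈ 3.4026,
  v_1 = u/||u|| ≈ (0.8817, 0.4719) (||v_1|| = 1).

λ_1 = 15.6056,  λ_2 = 8.3944;  v_1 ≈ (0.8817, 0.4719)


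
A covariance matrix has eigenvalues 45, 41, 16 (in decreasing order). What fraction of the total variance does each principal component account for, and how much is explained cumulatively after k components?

Step 1 — total variance = trace(Sigma) = Σ λ_i = 45 + 41 + 16 = 102.

Step 2 — fraction explained by component i = λ_i / Σ λ:
  PC1: 45/102 = 0.4412
  PC2: 41/102 = 0.402
  PC3: 16/102 = 0.1569

Step 3 — cumulative fraction after k components = (λ_1 + ... + λ_k) / Σ λ:
  k = 1: 45/102 = 0.4412
  k = 2: (45 + 41)/102 = 86/102 = 0.8431
  k = 3: (45 + 41 + 16)/102 = 102/102 = 1

Summary (fraction, with percent):

explained: PC1 0.4412 (44.12%), PC2 0.402 (40.2%), PC3 0.1569 (15.69%);  cumulative: 0.4412, 0.8431, 1


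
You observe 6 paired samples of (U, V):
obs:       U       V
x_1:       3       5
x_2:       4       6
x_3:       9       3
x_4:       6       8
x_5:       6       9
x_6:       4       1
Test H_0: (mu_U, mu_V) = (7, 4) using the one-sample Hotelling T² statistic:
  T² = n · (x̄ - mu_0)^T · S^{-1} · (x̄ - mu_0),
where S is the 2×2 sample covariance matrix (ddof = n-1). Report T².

Step 1 — sample mean vector:
  mean(U) = (3 + 4 + 9 + 6 + 6 + 4) / 6 = 32/6 = 5.3333
  mean(V) = (5 + 6 + 3 + 8 + 9 + 1) / 6 = 32/6 = 5.3333
  x̄ = (5.3333, 5.3333),  deviation x̄ - mu_0 = (5.3333, 5.3333) - (7, 4) = (-1.6667, 1.3333).

Step 2 — sample covariance matrix, S[i,j] = (1/(n-1)) · Σ_k (x_{k,i} - mean_i) · (x_{k,j} - mean_j), divisor n-1 = 5:
  S[U,U] = ((-2.3333)·(-2.3333) + (-1.3333)·(-1.3333) + (3.6667)·(3.6667) + (0.6667)·(0.6667) + (0.6667)·(0.6667) + (-1.3333)·(-1.3333)) / 5 = 23.3333/5 = 4.6667
  S[U,V] = ((-2.3333)·(-0.3333) + (-1.3333)·(0.6667) + (3.6667)·(-2.3333) + (0.6667)·(2.6667) + (0.6667)·(3.6667) + (-1.3333)·(-4.3333)) / 5 = 1.3333/5 = 0.2667
  S[V,V] = ((-0.3333)·(-0.3333) + (0.6667)·(0.6667) + (-2.3333)·(-2.3333) + (2.6667)·(2.6667) + (3.6667)·(3.6667) + (-4.3333)·(-4.3333)) / 5 = 45.3333/5 = 9.0667
  S = [[4.6667, 0.2667],
 [0.2667, 9.0667]].

Step 3 — invert S. det(S) = 4.6667·9.0667 - (0.2667)² = 42.24.
  S^{-1} = (1/det) · [[d, -b], [-b, a]] = [[0.2146, -0.0063],
 [-0.0063, 0.1105]].

Step 4 — quadratic form (x̄ - mu_0)^T · S^{-1} · (x̄ - mu_0):
  S^{-1} · (x̄ - mu_0) = (-0.3662, 0.1578),
  (x̄ - mu_0)^T · [...] = (-1.6667)·(-0.3662) + (1.3333)·(0.1578) = 0.8207.

Step 5 — scale by n: T² = 6 · 0.8207 = 4.9242.

T² ≈ 4.9242


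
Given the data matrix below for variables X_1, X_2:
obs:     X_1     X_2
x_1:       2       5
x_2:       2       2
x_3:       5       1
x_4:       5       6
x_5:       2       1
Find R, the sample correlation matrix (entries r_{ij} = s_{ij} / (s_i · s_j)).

Step 1 — column means:
  mean(X_1) = (2 + 2 + 5 + 5 + 2) / 5 = 16/5 = 3.2
  mean(X_2) = (5 + 2 + 1 + 6 + 1) / 5 = 15/5 = 3

Step 2 — sample variances and covariances s[i,j] = (1/(n-1)) · Σ_k (x_{k,i} - mean_i) · (x_{k,j} - mean_j), with n-1 = 4:
  s[X_1,X_1] = ((-1.2)·(-1.2) + (-1.2)·(-1.2) + (1.8)·(1.8) + (1.8)·(1.8) + (-1.2)·(-1.2)) / 4 = 10.8/4 = 2.7
  s[X_1,X_2] = ((-1.2)·(2) + (-1.2)·(-1) + (1.8)·(-2) + (1.8)·(3) + (-1.2)·(-2)) / 4 = 3/4 = 0.75
  s[X_2,X_2] = ((2)·(2) + (-1)·(-1) + (-2)·(-2) + (3)·(3) + (-2)·(-2)) / 4 = 22/4 = 5.5
  Sample standard deviations s_i = √(s[i,i]):
  s(X_1) = √(2.7) = 1.6432
  s(X_2) = √(5.5) = 2.3452

Step 3 — r_{ij} = s_{ij} / (s_i · s_j):
  r[X_1,X_1] = 1 (diagonal).
  r[X_1,X_2] = 0.75 / (1.6432 · 2.3452) = 0.75 / 3.8536 = 0.1946
  r[X_2,X_2] = 1 (diagonal).

R is symmetric with unit diagonal. Assembling:

R = [[1, 0.1946],
 [0.1946, 1]]


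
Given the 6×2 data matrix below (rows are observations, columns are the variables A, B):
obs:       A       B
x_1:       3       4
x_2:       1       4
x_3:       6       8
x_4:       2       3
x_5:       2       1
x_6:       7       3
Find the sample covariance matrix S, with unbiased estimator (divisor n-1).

Step 1 — column means:
  mean(A) = (3 + 1 + 6 + 2 + 2 + 7) / 6 = 21/6 = 3.5
  mean(B) = (4 + 4 + 8 + 3 + 1 + 3) / 6 = 23/6 = 3.8333

Step 2 — sample covariance S[i,j] = (1/(n-1)) · Σ_k (x_{k,i} - mean_i) · (x_{k,j} - mean_j), with n-1 = 5.
  S[A,A] = ((-0.5)·(-0.5) + (-2.5)·(-2.5) + (2.5)·(2.5) + (-1.5)·(-1.5) + (-1.5)·(-1.5) + (3.5)·(3.5)) / 5 = 29.5/5 = 5.9
  S[A,B] = ((-0.5)·(0.1667) + (-2.5)·(0.1667) + (2.5)·(4.1667) + (-1.5)·(-0.8333) + (-1.5)·(-2.8333) + (3.5)·(-0.8333)) / 5 = 12.5/5 = 2.5
  S[B,B] = ((0.1667)·(0.1667) + (0.1667)·(0.1667) + (4.1667)·(4.1667) + (-0.8333)·(-0.8333) + (-2.8333)·(-2.8333) + (-0.8333)·(-0.8333)) / 5 = 26.8333/5 = 5.3667

S is symmetric (S[j,i] = S[i,j]). Assembling:

S = [[5.9, 2.5],
 [2.5, 5.3667]]


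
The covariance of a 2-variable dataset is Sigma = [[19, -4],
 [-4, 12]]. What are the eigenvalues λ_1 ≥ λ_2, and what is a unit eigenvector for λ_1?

Step 1 — characteristic polynomial of 2×2 Sigma:
  det(Sigma - λI) = λ² - trace · λ + det = 0.
  trace = 19 + 12 = 31, det = 19·12 - (-4)² = 212.
Step 2 — discriminant:
  Δ = trace² - 4·det = 961 - 848 = 113.
Step 3 — eigenvalues:
  λ = (trace ± √Δ)/2 = (31 ± 10.6301)/2,
  λ_1 = 20.8151,  λ_2 = 10.1849.

Step 4 — unit eigenvector for λ_1: solve (Sigma - λ_1 I)v = 0. First row:
  (19 - 20.8151)·v_x + (-4)·v_y = 0, i.e. (-1.8151)·v_x + (-4)·v_y = 0,
  so v ∝ (b, λ_1 - a) = (-4, 1.8151); multiply by -1 so the first entry is positive: u = (4, -1.8151).
  ||u|| = √((4)² + (-1.8151)²) = √(19.2945) ≈ 4.3925,
  v_1 = u/||u|| ≈ (0.9106, -0.4132) (||v_1|| = 1).

λ_1 = 20.8151,  λ_2 = 10.1849;  v_1 ≈ (0.9106, -0.4132)


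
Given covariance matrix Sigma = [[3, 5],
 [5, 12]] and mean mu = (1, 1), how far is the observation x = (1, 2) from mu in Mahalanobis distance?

Step 1 — centre the observation: (x - mu) = (0, 1).

Step 2 — invert Sigma. det(Sigma) = 3·12 - (5)² = 11.
  Sigma^{-1} = (1/det) · [[d, -b], [-b, a]] = [[1.0909, -0.4545],
 [-0.4545, 0.2727]].

Step 3 — form the quadratic (x - mu)^T · Sigma^{-1} · (x - mu):
  Sigma^{-1} · (x - mu) = (-0.4545, 0.2727).
  (x - mu)^T · [Sigma^{-1} · (x - mu)] = (0)·(-0.4545) + (1)·(0.2727) = 0.2727.

Step 4 — take square root: d = √(0.2727) ≈ 0.5222.

d(x, mu) = √(0.2727) ≈ 0.5222


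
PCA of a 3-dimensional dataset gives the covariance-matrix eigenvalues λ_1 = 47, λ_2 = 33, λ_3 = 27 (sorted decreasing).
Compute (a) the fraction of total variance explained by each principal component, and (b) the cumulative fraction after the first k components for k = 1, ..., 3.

Step 1 — total variance = trace(Sigma) = Σ λ_i = 47 + 33 + 27 = 107.

Step 2 — fraction explained by component i = λ_i / Σ λ:
  PC1: 47/107 = 0.4393
  PC2: 33/107 = 0.3084
  PC3: 27/107 = 0.2523

Step 3 — cumulative fraction after k components = (λ_1 + ... + λ_k) / Σ λ:
  k = 1: 47/107 = 0.4393
  k = 2: (47 + 33)/107 = 80/107 = 0.7477
  k = 3: (47 + 33 + 27)/107 = 107/107 = 1

Summary (fraction, with percent):

explained: PC1 0.4393 (43.93%), PC2 0.3084 (30.84%), PC3 0.2523 (25.23%);  cumulative: 0.4393, 0.7477, 1


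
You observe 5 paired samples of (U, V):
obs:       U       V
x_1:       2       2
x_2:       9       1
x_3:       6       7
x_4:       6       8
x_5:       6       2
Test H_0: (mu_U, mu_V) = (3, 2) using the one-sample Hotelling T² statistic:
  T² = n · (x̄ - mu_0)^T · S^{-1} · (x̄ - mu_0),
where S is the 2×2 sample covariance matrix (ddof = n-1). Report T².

Step 1 — sample mean vector:
  mean(U) = (2 + 9 + 6 + 6 + 6) / 5 = 29/5 = 5.8
  mean(V) = (2 + 1 + 7 + 8 + 2) / 5 = 20/5 = 4
  x̄ = (5.8, 4),  deviation x̄ - mu_0 = (5.8, 4) - (3, 2) = (2.8, 2).

Step 2 — sample covariance matrix, S[i,j] = (1/(n-1)) · Σ_k (x_{k,i} - mean_i) · (x_{k,j} - mean_j), divisor n-1 = 4:
  S[U,U] = ((-3.8)·(-3.8) + (3.2)·(3.2) + (0.2)·(0.2) + (0.2)·(0.2) + (0.2)·(0.2)) / 4 = 24.8/4 = 6.2
  S[U,V] = ((-3.8)·(-2) + (3.2)·(-3) + (0.2)·(3) + (0.2)·(4) + (0.2)·(-2)) / 4 = -1/4 = -0.25
  S[V,V] = ((-2)·(-2) + (-3)·(-3) + (3)·(3) + (4)·(4) + (-2)·(-2)) / 4 = 42/4 = 10.5
  S = [[6.2, -0.25],
 [-0.25, 10.5]].

Step 3 — invert S. det(S) = 6.2·10.5 - (-0.25)² = 65.0375.
  S^{-1} = (1/det) · [[d, -b], [-b, a]] = [[0.1614, 0.0038],
 [0.0038, 0.0953]].

Step 4 — quadratic form (x̄ - mu_0)^T · S^{-1} · (x̄ - mu_0):
  S^{-1} · (x̄ - mu_0) = (0.4597, 0.2014),
  (x̄ - mu_0)^T · [...] = (2.8)·(0.4597) + (2)·(0.2014) = 1.6901.

Step 5 — scale by n: T² = 5 · 1.6901 = 8.4505.

T² ≈ 8.4505


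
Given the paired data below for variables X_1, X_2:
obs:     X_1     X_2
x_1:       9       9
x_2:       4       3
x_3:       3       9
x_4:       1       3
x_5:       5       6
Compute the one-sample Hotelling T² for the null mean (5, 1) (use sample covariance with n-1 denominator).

Step 1 — sample mean vector:
  mean(X_1) = (9 + 4 + 3 + 1 + 5) / 5 = 22/5 = 4.4
  mean(X_2) = (9 + 3 + 9 + 3 + 6) / 5 = 30/5 = 6
  x̄ = (4.4, 6),  deviation x̄ - mu_0 = (4.4, 6) - (5, 1) = (-0.6, 5).

Step 2 — sample covariance matrix, S[i,j] = (1/(n-1)) · Σ_k (x_{k,i} - mean_i) · (x_{k,j} - mean_j), divisor n-1 = 4:
  S[X_1,X_1] = ((4.6)·(4.6) + (-0.4)·(-0.4) + (-1.4)·(-1.4) + (-3.4)·(-3.4) + (0.6)·(0.6)) / 4 = 35.2/4 = 8.8
  S[X_1,X_2] = ((4.6)·(3) + (-0.4)·(-3) + (-1.4)·(3) + (-3.4)·(-3) + (0.6)·(0)) / 4 = 21/4 = 5.25
  S[X_2,X_2] = ((3)·(3) + (-3)·(-3) + (3)·(3) + (-3)·(-3) + (0)·(0)) / 4 = 36/4 = 9
  S = [[8.8, 5.25],
 [5.25, 9]].

Step 3 — invert S. det(S) = 8.8·9 - (5.25)² = 51.6375.
  S^{-1} = (1/det) · [[d, -b], [-b, a]] = [[0.1743, -0.1017],
 [-0.1017, 0.1704]].

Step 4 — quadratic form (x̄ - mu_0)^T · S^{-1} · (x̄ - mu_0):
  S^{-1} · (x̄ - mu_0) = (-0.6129, 0.9131),
  (x̄ - mu_0)^T · [...] = (-0.6)·(-0.6129) + (5)·(0.9131) = 4.9332.

Step 5 — scale by n: T² = 5 · 4.9332 = 24.6662.

T² ≈ 24.6662


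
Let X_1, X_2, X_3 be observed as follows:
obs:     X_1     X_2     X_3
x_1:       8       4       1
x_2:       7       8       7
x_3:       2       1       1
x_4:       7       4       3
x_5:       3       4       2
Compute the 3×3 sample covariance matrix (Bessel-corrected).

Step 1 — column means:
  mean(X_1) = (8 + 7 + 2 + 7 + 3) / 5 = 27/5 = 5.4
  mean(X_2) = (4 + 8 + 1 + 4 + 4) / 5 = 21/5 = 4.2
  mean(X_3) = (1 + 7 + 1 + 3 + 2) / 5 = 14/5 = 2.8

Step 2 — sample covariance S[i,j] = (1/(n-1)) · Σ_k (x_{k,i} - mean_i) · (x_{k,j} - mean_j), with n-1 = 4.
  S[X_1,X_1] = ((2.6)·(2.6) + (1.6)·(1.6) + (-3.4)·(-3.4) + (1.6)·(1.6) + (-2.4)·(-2.4)) / 4 = 29.2/4 = 7.3
  S[X_1,X_2] = ((2.6)·(-0.2) + (1.6)·(3.8) + (-3.4)·(-3.2) + (1.6)·(-0.2) + (-2.4)·(-0.2)) / 4 = 16.6/4 = 4.15
  S[X_1,X_3] = ((2.6)·(-1.8) + (1.6)·(4.2) + (-3.4)·(-1.8) + (1.6)·(0.2) + (-2.4)·(-0.8)) / 4 = 10.4/4 = 2.6
  S[X_2,X_2] = ((-0.2)·(-0.2) + (3.8)·(3.8) + (-3.2)·(-3.2) + (-0.2)·(-0.2) + (-0.2)·(-0.2)) / 4 = 24.8/4 = 6.2
  S[X_2,X_3] = ((-0.2)·(-1.8) + (3.8)·(4.2) + (-3.2)·(-1.8) + (-0.2)·(0.2) + (-0.2)·(-0.8)) / 4 = 22.2/4 = 5.55
  S[X_3,X_3] = ((-1.8)·(-1.8) + (4.2)·(4.2) + (-1.8)·(-1.8) + (0.2)·(0.2) + (-0.8)·(-0.8)) / 4 = 24.8/4 = 6.2

S is symmetric (S[j,i] = S[i,j]). Assembling:

S = [[7.3, 4.15, 2.6],
 [4.15, 6.2, 5.55],
 [2.6, 5.55, 6.2]]


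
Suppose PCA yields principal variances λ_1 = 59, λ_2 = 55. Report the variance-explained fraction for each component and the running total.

Step 1 — total variance = trace(Sigma) = Σ λ_i = 59 + 55 = 114.

Step 2 — fraction explained by component i = λ_i / Σ λ:
  PC1: 59/114 = 0.5175
  PC2: 55/114 = 0.4825

Step 3 — cumulative fraction after k components = (λ_1 + ... + λ_k) / Σ λ:
  k = 1: 59/114 = 0.5175
  k = 2: (59 + 55)/114 = 114/114 = 1

Summary (fraction, with percent):

explained: PC1 0.5175 (51.75%), PC2 0.4825 (48.25%);  cumulative: 0.5175, 1


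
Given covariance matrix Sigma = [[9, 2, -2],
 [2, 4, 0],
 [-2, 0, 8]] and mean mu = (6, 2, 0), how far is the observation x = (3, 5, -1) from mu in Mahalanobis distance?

Step 1 — centre the observation: (x - mu) = (-3, 3, -1).

Step 2 — invert Sigma (cofactor / det for 3×3, or solve directly):
  Sigma^{-1} = [[0.1333, -0.0667, 0.0333],
 [-0.0667, 0.2833, -0.0167],
 [0.0333, -0.0167, 0.1333]].

Step 3 — form the quadratic (x - mu)^T · Sigma^{-1} · (x - mu):
  Sigma^{-1} · (x - mu) = (-0.6333, 1.0667, -0.2833).
  (x - mu)^T · [Sigma^{-1} · (x - mu)] = (-3)·(-0.6333) + (3)·(1.0667) + (-1)·(-0.2833) = 5.3833.

Step 4 — take square root: d = √(5.3833) ≈ 2.3202.

d(x, mu) = √(5.3833) ≈ 2.3202


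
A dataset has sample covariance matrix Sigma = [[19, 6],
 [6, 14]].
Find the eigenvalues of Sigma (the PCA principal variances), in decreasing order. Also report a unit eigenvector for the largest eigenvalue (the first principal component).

Step 1 — characteristic polynomial of 2×2 Sigma:
  det(Sigma - λI) = λ² - trace · λ + det = 0.
  trace = 19 + 14 = 33, det = 19·14 - (6)² = 230.
Step 2 — discriminant:
  Δ = trace² - 4·det = 1089 - 920 = 169.
Step 3 — eigenvalues:
  λ = (trace ± √Δ)/2 = (33 ± 13)/2,
  λ_1 = 23,  λ_2 = 10.

Step 4 — unit eigenvector for λ_1: solve (Sigma - λ_1 I)v = 0. First row:
  (19 - 23)·v_x + (6)·v_y = 0, i.e. (-4)·v_x + (6)·v_y = 0,
  so v ∝ (b, λ_1 - a) = (6, 4) = u.
  ||u|| = √((6)² + (4)²) = √(52) ≈ 7.2111,
  v_1 = u/||u|| ≈ (0.8321, 0.5547) (||v_1|| = 1).

λ_1 = 23,  λ_2 = 10;  v_1 ≈ (0.8321, 0.5547)


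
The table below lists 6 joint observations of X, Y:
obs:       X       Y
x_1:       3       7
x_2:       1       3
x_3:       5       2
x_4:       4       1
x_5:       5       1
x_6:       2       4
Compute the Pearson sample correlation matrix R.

Step 1 — column means:
  mean(X) = (3 + 1 + 5 + 4 + 5 + 2) / 6 = 20/6 = 3.3333
  mean(Y) = (7 + 3 + 2 + 1 + 1 + 4) / 6 = 18/6 = 3

Step 2 — sample variances and covariances s[i,j] = (1/(n-1)) · Σ_k (x_{k,i} - mean_i) · (x_{k,j} - mean_j), with n-1 = 5:
  s[X,X] = ((-0.3333)·(-0.3333) + (-2.3333)·(-2.3333) + (1.6667)·(1.6667) + (0.6667)·(0.6667) + (1.6667)·(1.6667) + (-1.3333)·(-1.3333)) / 5 = 13.3333/5 = 2.6667
  s[X,Y] = ((-0.3333)·(4) + (-2.3333)·(0) + (1.6667)·(-1) + (0.6667)·(-2) + (1.6667)·(-2) + (-1.3333)·(1)) / 5 = -9/5 = -1.8
  s[Y,Y] = ((4)·(4) + (0)·(0) + (-1)·(-1) + (-2)·(-2) + (-2)·(-2) + (1)·(1)) / 5 = 26/5 = 5.2
  Sample standard deviations s_i = √(s[i,i]):
  s(X) = √(2.6667) = 1.633
  s(Y) = √(5.2) = 2.2804

Step 3 — r_{ij} = s_{ij} / (s_i · s_j):
  r[X,X] = 1 (diagonal).
  r[X,Y] = -1.8 / (1.633 · 2.2804) = -1.8 / 3.7238 = -0.4834
  r[Y,Y] = 1 (diagonal).

R is symmetric with unit diagonal. Assembling:

R = [[1, -0.4834],
 [-0.4834, 1]]


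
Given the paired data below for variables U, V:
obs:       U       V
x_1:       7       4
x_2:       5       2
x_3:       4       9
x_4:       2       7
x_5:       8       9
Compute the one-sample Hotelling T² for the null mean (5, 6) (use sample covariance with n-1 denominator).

Step 1 — sample mean vector:
  mean(U) = (7 + 5 + 4 + 2 + 8) / 5 = 26/5 = 5.2
  mean(V) = (4 + 2 + 9 + 7 + 9) / 5 = 31/5 = 6.2
  x̄ = (5.2, 6.2),  deviation x̄ - mu_0 = (5.2, 6.2) - (5, 6) = (0.2, 0.2).

Step 2 — sample covariance matrix, S[i,j] = (1/(n-1)) · Σ_k (x_{k,i} - mean_i) · (x_{k,j} - mean_j), divisor n-1 = 4:
  S[U,U] = ((1.8)·(1.8) + (-0.2)·(-0.2) + (-1.2)·(-1.2) + (-3.2)·(-3.2) + (2.8)·(2.8)) / 4 = 22.8/4 = 5.7
  S[U,V] = ((1.8)·(-2.2) + (-0.2)·(-4.2) + (-1.2)·(2.8) + (-3.2)·(0.8) + (2.8)·(2.8)) / 4 = -1.2/4 = -0.3
  S[V,V] = ((-2.2)·(-2.2) + (-4.2)·(-4.2) + (2.8)·(2.8) + (0.8)·(0.8) + (2.8)·(2.8)) / 4 = 38.8/4 = 9.7
  S = [[5.7, -0.3],
 [-0.3, 9.7]].

Step 3 — invert S. det(S) = 5.7·9.7 - (-0.3)² = 55.2.
  S^{-1} = (1/det) · [[d, -b], [-b, a]] = [[0.1757, 0.0054],
 [0.0054, 0.1033]].

Step 4 — quadratic form (x̄ - mu_0)^T · S^{-1} · (x̄ - mu_0):
  S^{-1} · (x̄ - mu_0) = (0.0362, 0.0217),
  (x̄ - mu_0)^T · [...] = (0.2)·(0.0362) + (0.2)·(0.0217) = 0.0116.

Step 5 — scale by n: T² = 5 · 0.0116 = 0.058.

T² ≈ 0.058


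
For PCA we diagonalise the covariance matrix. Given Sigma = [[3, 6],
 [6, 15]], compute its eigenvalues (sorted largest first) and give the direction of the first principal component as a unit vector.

Step 1 — characteristic polynomial of 2×2 Sigma:
  det(Sigma - λI) = λ² - trace · λ + det = 0.
  trace = 3 + 15 = 18, det = 3·15 - (6)² = 9.
Step 2 — discriminant:
  Δ = trace² - 4·det = 324 - 36 = 288.
Step 3 — eigenvalues:
  λ = (trace ± √Δ)/2 = (18 ± 16.9706)/2,
  λ_1 = 17.4853,  λ_2 = 0.5147.

Step 4 — unit eigenvector for λ_1: solve (Sigma - λ_1 I)v = 0. First row:
  (3 - 17.4853)·v_x + (6)·v_y = 0, i.e. (-14.4853)·v_x + (6)·v_y = 0,
  so v ∝ (b, λ_1 - a) = (6, 14.4853) = u.
  ||u|| = √((6)² + (14.4853)²) = √(245.8234) ≈ 15.6788,
  v_1 = u/||u|| ≈ (0.3827, 0.9239) (||v_1|| = 1).

λ_1 = 17.4853,  λ_2 = 0.5147;  v_1 ≈ (0.3827, 0.9239)


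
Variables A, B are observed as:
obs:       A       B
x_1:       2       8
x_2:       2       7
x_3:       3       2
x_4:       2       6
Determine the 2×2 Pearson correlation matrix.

Step 1 — column means:
  mean(A) = (2 + 2 + 3 + 2) / 4 = 9/4 = 2.25
  mean(B) = (8 + 7 + 2 + 6) / 4 = 23/4 = 5.75

Step 2 — sample variances and covariances s[i,j] = (1/(n-1)) · Σ_k (x_{k,i} - mean_i) · (x_{k,j} - mean_j), with n-1 = 3:
  s[A,A] = ((-0.25)·(-0.25) + (-0.25)·(-0.25) + (0.75)·(0.75) + (-0.25)·(-0.25)) / 3 = 0.75/3 = 0.25
  s[A,B] = ((-0.25)·(2.25) + (-0.25)·(1.25) + (0.75)·(-3.75) + (-0.25)·(0.25)) / 3 = -3.75/3 = -1.25
  s[B,B] = ((2.25)·(2.25) + (1.25)·(1.25) + (-3.75)·(-3.75) + (0.25)·(0.25)) / 3 = 20.75/3 = 6.9167
  Sample standard deviations s_i = √(s[i,i]):
  s(A) = √(0.25) = 0.5
  s(B) = √(6.9167) = 2.63

Step 3 — r_{ij} = s_{ij} / (s_i · s_j):
  r[A,A] = 1 (diagonal).
  r[A,B] = -1.25 / (0.5 · 2.63) = -1.25 / 1.315 = -0.9506
  r[B,B] = 1 (diagonal).

R is symmetric with unit diagonal. Assembling:

R = [[1, -0.9506],
 [-0.9506, 1]]


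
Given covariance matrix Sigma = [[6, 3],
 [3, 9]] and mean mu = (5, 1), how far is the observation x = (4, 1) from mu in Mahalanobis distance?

Step 1 — centre the observation: (x - mu) = (-1, 0).

Step 2 — invert Sigma. det(Sigma) = 6·9 - (3)² = 45.
  Sigma^{-1} = (1/det) · [[d, -b], [-b, a]] = [[0.2, -0.0667],
 [-0.0667, 0.1333]].

Step 3 — form the quadratic (x - mu)^T · Sigma^{-1} · (x - mu):
  Sigma^{-1} · (x - mu) = (-0.2, 0.0667).
  (x - mu)^T · [Sigma^{-1} · (x - mu)] = (-1)·(-0.2) + (0)·(0.0667) = 0.2.

Step 4 — take square root: d = √(0.2) ≈ 0.4472.

d(x, mu) = √(0.2) ≈ 0.4472


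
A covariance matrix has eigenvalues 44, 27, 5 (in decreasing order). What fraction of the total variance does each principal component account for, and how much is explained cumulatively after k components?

Step 1 — total variance = trace(Sigma) = Σ λ_i = 44 + 27 + 5 = 76.

Step 2 — fraction explained by component i = λ_i / Σ λ:
  PC1: 44/76 = 0.5789
  PC2: 27/76 = 0.3553
  PC3: 5/76 = 0.0658

Step 3 — cumulative fraction after k components = (λ_1 + ... + λ_k) / Σ λ:
  k = 1: 44/76 = 0.5789
  k = 2: (44 + 27)/76 = 71/76 = 0.9342
  k = 3: (44 + 27 + 5)/76 = 76/76 = 1

Summary (fraction, with percent):

explained: PC1 0.5789 (57.89%), PC2 0.3553 (35.53%), PC3 0.0658 (6.58%);  cumulative: 0.5789, 0.9342, 1


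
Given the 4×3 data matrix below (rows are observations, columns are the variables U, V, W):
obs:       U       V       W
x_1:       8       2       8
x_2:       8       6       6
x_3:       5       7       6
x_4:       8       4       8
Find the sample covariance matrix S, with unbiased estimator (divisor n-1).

Step 1 — column means:
  mean(U) = (8 + 8 + 5 + 8) / 4 = 29/4 = 7.25
  mean(V) = (2 + 6 + 7 + 4) / 4 = 19/4 = 4.75
  mean(W) = (8 + 6 + 6 + 8) / 4 = 28/4 = 7

Step 2 — sample covariance S[i,j] = (1/(n-1)) · Σ_k (x_{k,i} - mean_i) · (x_{k,j} - mean_j), with n-1 = 3.
  S[U,U] = ((0.75)·(0.75) + (0.75)·(0.75) + (-2.25)·(-2.25) + (0.75)·(0.75)) / 3 = 6.75/3 = 2.25
  S[U,V] = ((0.75)·(-2.75) + (0.75)·(1.25) + (-2.25)·(2.25) + (0.75)·(-0.75)) / 3 = -6.75/3 = -2.25
  S[U,W] = ((0.75)·(1) + (0.75)·(-1) + (-2.25)·(-1) + (0.75)·(1)) / 3 = 3/3 = 1
  S[V,V] = ((-2.75)·(-2.75) + (1.25)·(1.25) + (2.25)·(2.25) + (-0.75)·(-0.75)) / 3 = 14.75/3 = 4.9167
  S[V,W] = ((-2.75)·(1) + (1.25)·(-1) + (2.25)·(-1) + (-0.75)·(1)) / 3 = -7/3 = -2.3333
  S[W,W] = ((1)·(1) + (-1)·(-1) + (-1)·(-1) + (1)·(1)) / 3 = 4/3 = 1.3333

S is symmetric (S[j,i] = S[i,j]). Assembling:

S = [[2.25, -2.25, 1],
 [-2.25, 4.9167, -2.3333],
 [1, -2.3333, 1.3333]]


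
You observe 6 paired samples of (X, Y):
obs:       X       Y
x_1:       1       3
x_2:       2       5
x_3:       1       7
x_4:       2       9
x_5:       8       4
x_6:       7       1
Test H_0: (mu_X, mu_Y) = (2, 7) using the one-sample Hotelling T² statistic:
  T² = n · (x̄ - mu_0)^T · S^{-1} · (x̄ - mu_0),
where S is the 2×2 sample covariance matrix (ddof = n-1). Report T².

Step 1 — sample mean vector:
  mean(X) = (1 + 2 + 1 + 2 + 8 + 7) / 6 = 21/6 = 3.5
  mean(Y) = (3 + 5 + 7 + 9 + 4 + 1) / 6 = 29/6 = 4.8333
  x̄ = (3.5, 4.8333),  deviation x̄ - mu_0 = (3.5, 4.8333) - (2, 7) = (1.5, -2.1667).

Step 2 — sample covariance matrix, S[i,j] = (1/(n-1)) · Σ_k (x_{k,i} - mean_i) · (x_{k,j} - mean_j), divisor n-1 = 5:
  S[X,X] = ((-2.5)·(-2.5) + (-1.5)·(-1.5) + (-2.5)·(-2.5) + (-1.5)·(-1.5) + (4.5)·(4.5) + (3.5)·(3.5)) / 5 = 49.5/5 = 9.9
  S[X,Y] = ((-2.5)·(-1.8333) + (-1.5)·(0.1667) + (-2.5)·(2.1667) + (-1.5)·(4.1667) + (4.5)·(-0.8333) + (3.5)·(-3.8333)) / 5 = -24.5/5 = -4.9
  S[Y,Y] = ((-1.8333)·(-1.8333) + (0.1667)·(0.1667) + (2.1667)·(2.1667) + (4.1667)·(4.1667) + (-0.8333)·(-0.8333) + (-3.8333)·(-3.8333)) / 5 = 40.8333/5 = 8.1667
  S = [[9.9, -4.9],
 [-4.9, 8.1667]].

Step 3 — invert S. det(S) = 9.9·8.1667 - (-4.9)² = 56.84.
  S^{-1} = (1/det) · [[d, -b], [-b, a]] = [[0.1437, 0.0862],
 [0.0862, 0.1742]].

Step 4 — quadratic form (x̄ - mu_0)^T · S^{-1} · (x̄ - mu_0):
  S^{-1} · (x̄ - mu_0) = (0.0287, -0.2481),
  (x̄ - mu_0)^T · [...] = (1.5)·(0.0287) + (-2.1667)·(-0.2481) = 0.5806.

Step 5 — scale by n: T² = 6 · 0.5806 = 3.4835.

T² ≈ 3.4835


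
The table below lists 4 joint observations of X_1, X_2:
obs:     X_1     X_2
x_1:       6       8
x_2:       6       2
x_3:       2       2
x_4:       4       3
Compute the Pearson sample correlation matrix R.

Step 1 — column means:
  mean(X_1) = (6 + 6 + 2 + 4) / 4 = 18/4 = 4.5
  mean(X_2) = (8 + 2 + 2 + 3) / 4 = 15/4 = 3.75

Step 2 — sample variances and covariances s[i,j] = (1/(n-1)) · Σ_k (x_{k,i} - mean_i) · (x_{k,j} - mean_j), with n-1 = 3:
  s[X_1,X_1] = ((1.5)·(1.5) + (1.5)·(1.5) + (-2.5)·(-2.5) + (-0.5)·(-0.5)) / 3 = 11/3 = 3.6667
  s[X_1,X_2] = ((1.5)·(4.25) + (1.5)·(-1.75) + (-2.5)·(-1.75) + (-0.5)·(-0.75)) / 3 = 8.5/3 = 2.8333
  s[X_2,X_2] = ((4.25)·(4.25) + (-1.75)·(-1.75) + (-1.75)·(-1.75) + (-0.75)·(-0.75)) / 3 = 24.75/3 = 8.25
  Sample standard deviations s_i = √(s[i,i]):
  s(X_1) = √(3.6667) = 1.9149
  s(X_2) = √(8.25) = 2.8723

Step 3 — r_{ij} = s_{ij} / (s_i · s_j):
  r[X_1,X_1] = 1 (diagonal).
  r[X_1,X_2] = 2.8333 / (1.9149 · 2.8723) = 2.8333 / 5.5 = 0.5152
  r[X_2,X_2] = 1 (diagonal).

R is symmetric with unit diagonal. Assembling:

R = [[1, 0.5152],
 [0.5152, 1]]


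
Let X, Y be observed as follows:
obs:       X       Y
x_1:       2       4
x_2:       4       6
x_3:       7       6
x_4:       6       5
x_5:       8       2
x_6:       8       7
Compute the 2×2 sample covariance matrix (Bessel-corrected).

Step 1 — column means:
  mean(X) = (2 + 4 + 7 + 6 + 8 + 8) / 6 = 35/6 = 5.8333
  mean(Y) = (4 + 6 + 6 + 5 + 2 + 7) / 6 = 30/6 = 5

Step 2 — sample covariance S[i,j] = (1/(n-1)) · Σ_k (x_{k,i} - mean_i) · (x_{k,j} - mean_j), with n-1 = 5.
  S[X,X] = ((-3.8333)·(-3.8333) + (-1.8333)·(-1.8333) + (1.1667)·(1.1667) + (0.1667)·(0.1667) + (2.1667)·(2.1667) + (2.1667)·(2.1667)) / 5 = 28.8333/5 = 5.7667
  S[X,Y] = ((-3.8333)·(-1) + (-1.8333)·(1) + (1.1667)·(1) + (0.1667)·(0) + (2.1667)·(-3) + (2.1667)·(2)) / 5 = 1/5 = 0.2
  S[Y,Y] = ((-1)·(-1) + (1)·(1) + (1)·(1) + (0)·(0) + (-3)·(-3) + (2)·(2)) / 5 = 16/5 = 3.2

S is symmetric (S[j,i] = S[i,j]). Assembling:

S = [[5.7667, 0.2],
 [0.2, 3.2]]


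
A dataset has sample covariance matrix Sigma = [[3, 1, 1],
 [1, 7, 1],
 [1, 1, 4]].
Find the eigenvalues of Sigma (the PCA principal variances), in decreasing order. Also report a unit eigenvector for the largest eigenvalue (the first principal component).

Step 1 — characteristic polynomial p(λ) = det(λI - Sigma) = λ³ - tr·λ² + c_1·λ - det, where tr = trace, c_1 = sum of the principal 2×2 minors, det = det(Sigma):
  tr = 3 + 7 + 4 = 14,
  c_1 = (3·7 - (1)²) + (3·4 - (1)²) + (7·4 - (1)²) = 20 + 11 + 27 = 58,
  det = 3·(7·4 - (1)²) - (1)·((1)·4 - (1)·(1)) + (1)·((1)·(1) - 7·(1)) = 3·(27) - (1)·(3) + (1)·(-6) = 72.
  So p(λ) = λ³ - 14λ² + 58λ - 72.
Step 2 — look for an integer root (rational root theorem: any rational root is an integer divisor of 72). Testing λ = 4:
  p(4) = 64 - 224 + 232 - 72 = 0  ✓
  Dividing out (λ - 4): p(λ) = (λ - 4)(λ² - 10λ + 18).
Step 3 — remaining eigenvalues from the quadratic λ² - 10λ + 18 = 0:
  Δ = 10² - 4·18 = 100 - 72 = 28,  λ = (10 ± √28)/2 = (10 ± 5.2915)/2 ≈ 7.6458 or 2.3542.
  Sorted: λ_1 = 7.6458,  λ_2 = 4,  λ_3 = 2.3542  (check: sum = 14 = tr ✓).

Step 4 — unit eigenvector for λ_1 ≈ 7.6458: v spans the null space of (Sigma - λ_1 I), whose rows are
  r_1 = (-4.6458, 1, 1),  r_2 = (1, -0.6458, 1),  r_3 = (1, 1, -3.6458).
  v is orthogonal to every row, so take v ∝ r_1 × r_2 = ((1)·(1) - (1)·(-0.6458), (1)·(1) - (-4.6458)·(1), (-4.6458)·(-0.6458) - (1)·(1)) ≈ (1.6458, 5.6458, 2).
  Let u = (1.6458, 5.6458, 2).
  ||u|| = √((1.6458)² + (5.6458)² + (2)²) = √(38.583) ≈ 6.2115,  v_1 = u/||u|| ≈ (0.265, 0.9089, 0.322) (||v_1|| = 1).

λ_1 = 7.6458,  λ_2 = 4,  λ_3 = 2.3542;  v_1 ≈ (0.265, 0.9089, 0.322)


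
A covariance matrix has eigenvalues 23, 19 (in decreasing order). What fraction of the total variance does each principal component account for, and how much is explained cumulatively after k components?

Step 1 — total variance = trace(Sigma) = Σ λ_i = 23 + 19 = 42.

Step 2 — fraction explained by component i = λ_i / Σ λ:
  PC1: 23/42 = 0.5476
  PC2: 19/42 = 0.4524

Step 3 — cumulative fraction after k components = (λ_1 + ... + λ_k) / Σ λ:
  k = 1: 23/42 = 0.5476
  k = 2: (23 + 19)/42 = 42/42 = 1

Summary (fraction, with percent):

explained: PC1 0.5476 (54.76%), PC2 0.4524 (45.24%);  cumulative: 0.5476, 1


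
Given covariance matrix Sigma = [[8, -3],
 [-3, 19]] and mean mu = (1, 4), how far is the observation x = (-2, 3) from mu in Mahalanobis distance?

Step 1 — centre the observation: (x - mu) = (-3, -1).

Step 2 — invert Sigma. det(Sigma) = 8·19 - (-3)² = 143.
  Sigma^{-1} = (1/det) · [[d, -b], [-b, a]] = [[0.1329, 0.021],
 [0.021, 0.0559]].

Step 3 — form the quadratic (x - mu)^T · Sigma^{-1} · (x - mu):
  Sigma^{-1} · (x - mu) = (-0.4196, -0.1189).
  (x - mu)^T · [Sigma^{-1} · (x - mu)] = (-3)·(-0.4196) + (-1)·(-0.1189) = 1.3776.

Step 4 — take square root: d = √(1.3776) ≈ 1.1737.

d(x, mu) = √(1.3776) ≈ 1.1737


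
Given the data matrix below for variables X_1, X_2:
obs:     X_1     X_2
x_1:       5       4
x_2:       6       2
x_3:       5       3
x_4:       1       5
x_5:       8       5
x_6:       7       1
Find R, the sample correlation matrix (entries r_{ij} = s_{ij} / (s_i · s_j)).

Step 1 — column means:
  mean(X_1) = (5 + 6 + 5 + 1 + 8 + 7) / 6 = 32/6 = 5.3333
  mean(X_2) = (4 + 2 + 3 + 5 + 5 + 1) / 6 = 20/6 = 3.3333

Step 2 — sample variances and covariances s[i,j] = (1/(n-1)) · Σ_k (x_{k,i} - mean_i) · (x_{k,j} - mean_j), with n-1 = 5:
  s[X_1,X_1] = ((-0.3333)·(-0.3333) + (0.6667)·(0.6667) + (-0.3333)·(-0.3333) + (-4.3333)·(-4.3333) + (2.6667)·(2.6667) + (1.6667)·(1.6667)) / 5 = 29.3333/5 = 5.8667
  s[X_1,X_2] = ((-0.3333)·(0.6667) + (0.6667)·(-1.3333) + (-0.3333)·(-0.3333) + (-4.3333)·(1.6667) + (2.6667)·(1.6667) + (1.6667)·(-2.3333)) / 5 = -7.6667/5 = -1.5333
  s[X_2,X_2] = ((0.6667)·(0.6667) + (-1.3333)·(-1.3333) + (-0.3333)·(-0.3333) + (1.6667)·(1.6667) + (1.6667)·(1.6667) + (-2.3333)·(-2.3333)) / 5 = 13.3333/5 = 2.6667
  Sample standard deviations s_i = √(s[i,i]):
  s(X_1) = √(5.8667) = 2.4221
  s(X_2) = √(2.6667) = 1.633

Step 3 — r_{ij} = s_{ij} / (s_i · s_j):
  r[X_1,X_1] = 1 (diagonal).
  r[X_1,X_2] = -1.5333 / (2.4221 · 1.633) = -1.5333 / 3.9553 = -0.3877
  r[X_2,X_2] = 1 (diagonal).

R is symmetric with unit diagonal. Assembling:

R = [[1, -0.3877],
 [-0.3877, 1]]


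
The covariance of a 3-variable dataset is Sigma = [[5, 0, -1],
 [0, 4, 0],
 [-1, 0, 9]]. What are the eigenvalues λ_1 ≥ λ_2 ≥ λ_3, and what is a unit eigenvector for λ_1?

Step 1 — characteristic polynomial p(λ) = det(λI - Sigma) = λ³ - tr·λ² + c_1·λ - det, where tr = trace, c_1 = sum of the principal 2×2 minors, det = det(Sigma):
  tr = 5 + 4 + 9 = 18,
  c_1 = (5·4 - (0)²) + (5·9 - (-1)²) + (4·9 - (0)²) = 20 + 44 + 36 = 100,
  det = 5·(4·9 - (0)²) - (0)·((0)·9 - (0)·(-1)) + (-1)·((0)·(0) - 4·(-1)) = 5·(36) - (0)·(0) + (-1)·(4) = 176.
  So p(λ) = λ³ - 18λ² + 100λ - 176.
Step 2 — look for an integer root (rational root theorem: any rational root is an integer divisor of 176). Testing λ = 4:
  p(4) = 64 - 288 + 400 - 176 = 0  ✓
  Dividing out (λ - 4): p(λ) = (λ - 4)(λ² - 14λ + 44).
Step 3 — remaining eigenvalues from the quadratic λ² - 14λ + 44 = 0:
  Δ = 14² - 4·44 = 196 - 176 = 20,  λ = (14 ± √20)/2 = (14 ± 4.4721)/2 ≈ 9.2361 or 4.7639.
  Sorted: λ_1 = 9.2361,  λ_2 = 4.7639,  λ_3 = 4  (check: sum = 18 = tr ✓).

Step 4 — unit eigenvector for λ_1 ≈ 9.2361: v spans the null space of (Sigma - λ_1 I), whose rows are
  r_1 = (-4.2361, 0, -1),  r_2 = (0, -5.2361, 0),  r_3 = (-1, 0, -0.2361).
  v is orthogonal to every row, so take v ∝ r_1 × r_2 = ((0)·(0) - (-1)·(-5.2361), (-1)·(0) - (-4.2361)·(0), (-4.2361)·(-5.2361) - (0)·(0)) ≈ (-5.2361, 0, 22.1803).
  Rescale (multiply by -1 so the first nonzero entry is positive): u = (5.2361, 0, -22.1803).
  ||u|| = √((5.2361)² + (0)² + (-22.1803)²) = √(519.3839) ≈ 22.79,  v_1 = u/||u|| ≈ (0.2298, 0, -0.9732) (||v_1|| = 1).

λ_1 = 9.2361,  λ_2 = 4.7639,  λ_3 = 4;  v_1 ≈ (0.2298, 0, -0.9732)


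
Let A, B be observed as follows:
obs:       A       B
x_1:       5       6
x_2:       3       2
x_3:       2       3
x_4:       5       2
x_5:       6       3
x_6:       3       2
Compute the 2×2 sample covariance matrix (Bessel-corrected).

Step 1 — column means:
  mean(A) = (5 + 3 + 2 + 5 + 6 + 3) / 6 = 24/6 = 4
  mean(B) = (6 + 2 + 3 + 2 + 3 + 2) / 6 = 18/6 = 3

Step 2 — sample covariance S[i,j] = (1/(n-1)) · Σ_k (x_{k,i} - mean_i) · (x_{k,j} - mean_j), with n-1 = 5.
  S[A,A] = ((1)·(1) + (-1)·(-1) + (-2)·(-2) + (1)·(1) + (2)·(2) + (-1)·(-1)) / 5 = 12/5 = 2.4
  S[A,B] = ((1)·(3) + (-1)·(-1) + (-2)·(0) + (1)·(-1) + (2)·(0) + (-1)·(-1)) / 5 = 4/5 = 0.8
  S[B,B] = ((3)·(3) + (-1)·(-1) + (0)·(0) + (-1)·(-1) + (0)·(0) + (-1)·(-1)) / 5 = 12/5 = 2.4

S is symmetric (S[j,i] = S[i,j]). Assembling:

S = [[2.4, 0.8],
 [0.8, 2.4]]


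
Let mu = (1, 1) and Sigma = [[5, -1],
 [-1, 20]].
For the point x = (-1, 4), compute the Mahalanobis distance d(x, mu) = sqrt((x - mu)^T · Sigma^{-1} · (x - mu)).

Step 1 — centre the observation: (x - mu) = (-2, 3).

Step 2 — invert Sigma. det(Sigma) = 5·20 - (-1)² = 99.
  Sigma^{-1} = (1/det) · [[d, -b], [-b, a]] = [[0.202, 0.0101],
 [0.0101, 0.0505]].

Step 3 — form the quadratic (x - mu)^T · Sigma^{-1} · (x - mu):
  Sigma^{-1} · (x - mu) = (-0.3737, 0.1313).
  (x - mu)^T · [Sigma^{-1} · (x - mu)] = (-2)·(-0.3737) + (3)·(0.1313) = 1.1414.

Step 4 — take square root: d = √(1.1414) ≈ 1.0684.

d(x, mu) = √(1.1414) ≈ 1.0684


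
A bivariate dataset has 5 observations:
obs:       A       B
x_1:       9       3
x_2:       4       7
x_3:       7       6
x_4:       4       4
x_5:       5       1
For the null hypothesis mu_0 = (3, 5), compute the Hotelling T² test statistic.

Step 1 — sample mean vector:
  mean(A) = (9 + 4 + 7 + 4 + 5) / 5 = 29/5 = 5.8
  mean(B) = (3 + 7 + 6 + 4 + 1) / 5 = 21/5 = 4.2
  x̄ = (5.8, 4.2),  deviation x̄ - mu_0 = (5.8, 4.2) - (3, 5) = (2.8, -0.8).

Step 2 — sample covariance matrix, S[i,j] = (1/(n-1)) · Σ_k (x_{k,i} - mean_i) · (x_{k,j} - mean_j), divisor n-1 = 4:
  S[A,A] = ((3.2)·(3.2) + (-1.8)·(-1.8) + (1.2)·(1.2) + (-1.8)·(-1.8) + (-0.8)·(-0.8)) / 4 = 18.8/4 = 4.7
  S[A,B] = ((3.2)·(-1.2) + (-1.8)·(2.8) + (1.2)·(1.8) + (-1.8)·(-0.2) + (-0.8)·(-3.2)) / 4 = -3.8/4 = -0.95
  S[B,B] = ((-1.2)·(-1.2) + (2.8)·(2.8) + (1.8)·(1.8) + (-0.2)·(-0.2) + (-3.2)·(-3.2)) / 4 = 22.8/4 = 5.7
  S = [[4.7, -0.95],
 [-0.95, 5.7]].

Step 3 — invert S. det(S) = 4.7·5.7 - (-0.95)² = 25.8875.
  S^{-1} = (1/det) · [[d, -b], [-b, a]] = [[0.2202, 0.0367],
 [0.0367, 0.1816]].

Step 4 — quadratic form (x̄ - mu_0)^T · S^{-1} · (x̄ - mu_0):
  S^{-1} · (x̄ - mu_0) = (0.5872, -0.0425),
  (x̄ - mu_0)^T · [...] = (2.8)·(0.5872) + (-0.8)·(-0.0425) = 1.678.

Step 5 — scale by n: T² = 5 · 1.678 = 8.3901.

T² ≈ 8.3901


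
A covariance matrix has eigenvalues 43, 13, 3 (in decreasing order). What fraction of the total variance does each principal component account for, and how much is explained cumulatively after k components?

Step 1 — total variance = trace(Sigma) = Σ λ_i = 43 + 13 + 3 = 59.

Step 2 — fraction explained by component i = λ_i / Σ λ:
  PC1: 43/59 = 0.7288
  PC2: 13/59 = 0.2203
  PC3: 3/59 = 0.0508

Step 3 — cumulative fraction after k components = (λ_1 + ... + λ_k) / Σ λ:
  k = 1: 43/59 = 0.7288
  k = 2: (43 + 13)/59 = 56/59 = 0.9492
  k = 3: (43 + 13 + 3)/59 = 59/59 = 1

Summary (fraction, with percent):

explained: PC1 0.7288 (72.88%), PC2 0.2203 (22.03%), PC3 0.0508 (5.08%);  cumulative: 0.7288, 0.9492, 1


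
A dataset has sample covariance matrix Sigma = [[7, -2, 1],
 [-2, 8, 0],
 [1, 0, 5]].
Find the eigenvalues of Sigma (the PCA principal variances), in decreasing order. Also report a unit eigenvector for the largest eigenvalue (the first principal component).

Step 1 — characteristic polynomial p(λ) = det(λI - Sigma) = λ³ - tr·λ² + c_1·λ - det, where tr = trace, c_1 = sum of the principal 2×2 minors, det = det(Sigma):
  tr = 7 + 8 + 5 = 20,
  c_1 = (7·8 - (-2)²) + (7·5 - (1)²) + (8·5 - (0)²) = 52 + 34 + 40 = 126,
  det = 7·(8·5 - (0)²) - (-2)·((-2)·5 - (0)·(1)) + (1)·((-2)·(0) - 8·(1)) = 7·(40) - (-2)·(-10) + (1)·(-8) = 252.
  So p(λ) = λ³ - 20λ² + 126λ - 252.
Step 2 — look for an integer root (rational root theorem: any rational root is an integer divisor of 252). Testing λ = 6:
  p(6) = 216 - 720 + 756 - 252 = 0  ✓
  Dividing out (λ - 6): p(λ) = (λ - 6)(λ² - 14λ + 42).
Step 3 — remaining eigenvalues from the quadratic λ² - 14λ + 42 = 0:
  Δ = 14² - 4·42 = 196 - 168 = 28,  λ = (14 ± √28)/2 = (14 ± 5.2915)/2 ≈ 9.6458 or 4.3542.
  Sorted: λ_1 = 9.6458,  λ_2 = 6,  λ_3 = 4.3542  (check: sum = 20 = tr ✓).

Step 4 — unit eigenvector for λ_1 ≈ 9.6458: v spans the null space of (Sigma - λ_1 I), whose rows are
  r_1 = (-2.6458, -2, 1),  r_2 = (-2, -1.6458, 0),  r_3 = (1, 0, -4.6458).
  v is orthogonal to every row, so take v ∝ r_1 × r_2 = ((-2)·(0) - (1)·(-1.6458), (1)·(-2) - (-2.6458)·(0), (-2.6458)·(-1.6458) - (-2)·(-2)) ≈ (1.6458, -2, 0.3542).
  Let u = (1.6458, -2, 0.3542).
  ||u|| = √((1.6458)² + (-2)² + (0.3542)²) = √(6.834) ≈ 2.6142,  v_1 = u/||u|| ≈ (0.6295, -0.7651, 0.1355) (||v_1|| = 1).

λ_1 = 9.6458,  λ_2 = 6,  λ_3 = 4.3542;  v_1 ≈ (0.6295, -0.7651, 0.1355)


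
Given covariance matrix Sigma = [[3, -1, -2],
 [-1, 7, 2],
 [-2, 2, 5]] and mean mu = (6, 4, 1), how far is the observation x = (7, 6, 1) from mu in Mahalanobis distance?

Step 1 — centre the observation: (x - mu) = (1, 2, 0).

Step 2 — invert Sigma (cofactor / det for 3×3, or solve directly):
  Sigma^{-1} = [[0.4559, 0.0147, 0.1765],
 [0.0147, 0.1618, -0.0588],
 [0.1765, -0.0588, 0.2941]].

Step 3 — form the quadratic (x - mu)^T · Sigma^{-1} · (x - mu):
  Sigma^{-1} · (x - mu) = (0.4853, 0.3382, 0.0588).
  (x - mu)^T · [Sigma^{-1} · (x - mu)] = (1)·(0.4853) + (2)·(0.3382) + (0)·(0.0588) = 1.1618.

Step 4 — take square root: d = √(1.1618) ≈ 1.0779.

d(x, mu) = √(1.1618) ≈ 1.0779


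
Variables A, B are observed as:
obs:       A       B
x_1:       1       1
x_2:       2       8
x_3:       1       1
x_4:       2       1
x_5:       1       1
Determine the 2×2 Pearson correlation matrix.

Step 1 — column means:
  mean(A) = (1 + 2 + 1 + 2 + 1) / 5 = 7/5 = 1.4
  mean(B) = (1 + 8 + 1 + 1 + 1) / 5 = 12/5 = 2.4

Step 2 — sample variances and covariances s[i,j] = (1/(n-1)) · Σ_k (x_{k,i} - mean_i) · (x_{k,j} - mean_j), with n-1 = 4:
  s[A,A] = ((-0.4)·(-0.4) + (0.6)·(0.6) + (-0.4)·(-0.4) + (0.6)·(0.6) + (-0.4)·(-0.4)) / 4 = 1.2/4 = 0.3
  s[A,B] = ((-0.4)·(-1.4) + (0.6)·(5.6) + (-0.4)·(-1.4) + (0.6)·(-1.4) + (-0.4)·(-1.4)) / 4 = 4.2/4 = 1.05
  s[B,B] = ((-1.4)·(-1.4) + (5.6)·(5.6) + (-1.4)·(-1.4) + (-1.4)·(-1.4) + (-1.4)·(-1.4)) / 4 = 39.2/4 = 9.8
  Sample standard deviations s_i = √(s[i,i]):
  s(A) = √(0.3) = 0.5477
  s(B) = √(9.8) = 3.1305

Step 3 — r_{ij} = s_{ij} / (s_i · s_j):
  r[A,A] = 1 (diagonal).
  r[A,B] = 1.05 / (0.5477 · 3.1305) = 1.05 / 1.7146 = 0.6124
  r[B,B] = 1 (diagonal).

R is symmetric with unit diagonal. Assembling:

R = [[1, 0.6124],
 [0.6124, 1]]


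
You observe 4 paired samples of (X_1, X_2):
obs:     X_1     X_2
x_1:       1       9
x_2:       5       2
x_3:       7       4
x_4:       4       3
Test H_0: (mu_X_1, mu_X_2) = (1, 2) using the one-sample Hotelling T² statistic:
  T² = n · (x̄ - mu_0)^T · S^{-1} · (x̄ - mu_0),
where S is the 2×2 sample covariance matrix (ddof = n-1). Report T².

Step 1 — sample mean vector:
  mean(X_1) = (1 + 5 + 7 + 4) / 4 = 17/4 = 4.25
  mean(X_2) = (9 + 2 + 4 + 3) / 4 = 18/4 = 4.5
  x̄ = (4.25, 4.5),  deviation x̄ - mu_0 = (4.25, 4.5) - (1, 2) = (3.25, 2.5).

Step 2 — sample covariance matrix, S[i,j] = (1/(n-1)) · Σ_k (x_{k,i} - mean_i) · (x_{k,j} - mean_j), divisor n-1 = 3:
  S[X_1,X_1] = ((-3.25)·(-3.25) + (0.75)·(0.75) + (2.75)·(2.75) + (-0.25)·(-0.25)) / 3 = 18.75/3 = 6.25
  S[X_1,X_2] = ((-3.25)·(4.5) + (0.75)·(-2.5) + (2.75)·(-0.5) + (-0.25)·(-1.5)) / 3 = -17.5/3 = -5.8333
  S[X_2,X_2] = ((4.5)·(4.5) + (-2.5)·(-2.5) + (-0.5)·(-0.5) + (-1.5)·(-1.5)) / 3 = 29/3 = 9.6667
  S = [[6.25, -5.8333],
 [-5.8333, 9.6667]].

Step 3 — invert S. det(S) = 6.25·9.6667 - (-5.8333)² = 26.3889.
  S^{-1} = (1/det) · [[d, -b], [-b, a]] = [[0.3663, 0.2211],
 [0.2211, 0.2368]].

Step 4 — quadratic form (x̄ - mu_0)^T · S^{-1} · (x̄ - mu_0):
  S^{-1} · (x̄ - mu_0) = (1.7432, 1.3105),
  (x̄ - mu_0)^T · [...] = (3.25)·(1.7432) + (2.5)·(1.3105) = 8.9416.

Step 5 — scale by n: T² = 4 · 8.9416 = 35.7663.

T² ≈ 35.7663
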